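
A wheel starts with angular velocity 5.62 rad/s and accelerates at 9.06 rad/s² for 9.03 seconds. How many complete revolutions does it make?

θ = ω₀t + ½αt² = 5.62×9.03 + ½×9.06×9.03² = 420.128877 rad
Total revolutions = θ/(2π) = 420.128877/(2π) = 66.87
Complete revolutions = ⌊66.87⌋ = 66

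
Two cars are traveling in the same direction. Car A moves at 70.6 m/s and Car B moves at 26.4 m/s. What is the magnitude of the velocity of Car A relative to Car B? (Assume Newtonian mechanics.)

v_rel = |v_A - v_B| = |70.6 - 26.4| = 44.2 m/s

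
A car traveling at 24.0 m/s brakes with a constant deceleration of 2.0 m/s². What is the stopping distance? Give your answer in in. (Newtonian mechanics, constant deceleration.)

d = v₀² / (2a) = 24.0² / (2 × 2.0) = 576.0 / 4.0 = 144.0 m
d = 144.0 m / 0.0254 = 5669 in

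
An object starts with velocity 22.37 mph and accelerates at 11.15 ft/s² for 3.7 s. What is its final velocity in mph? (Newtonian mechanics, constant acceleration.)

v₀ = 22.37 mph × 0.44704 = 10.0003 m/s
a = 11.15 ft/s² × 0.3048 = 3.39852 m/s²
v = v₀ + a × t = 10.0003 + 3.39852 × 3.7 = 22.5748 m/s
v = 22.5748 m/s / 0.44704 = 50.5 mph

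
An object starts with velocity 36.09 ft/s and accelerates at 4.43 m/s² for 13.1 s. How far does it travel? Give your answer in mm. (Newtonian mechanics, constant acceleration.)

v₀ = 36.09 ft/s × 0.3048 = 11.0002 m/s
d = v₀ × t + ½ × a × t² = 11.0002 × 13.1 + 0.5 × 4.43 × 13.1² = 524.219 m
d = 524.219 m / 0.001 = 524200 mm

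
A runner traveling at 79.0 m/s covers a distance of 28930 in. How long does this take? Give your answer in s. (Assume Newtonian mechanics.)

d = 28930 in × 0.0254 = 734.822 m
t = d / v = 734.822 / 79.0 = 9.302 s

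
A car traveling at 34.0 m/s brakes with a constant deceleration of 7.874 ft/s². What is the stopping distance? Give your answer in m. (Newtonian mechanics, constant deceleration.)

a = 7.874 ft/s² × 0.3048 = 2.4 m/s²
d = v₀² / (2a) = 34.0² / (2 × 2.4) = 1156.0 / 4.8 = 240.8 m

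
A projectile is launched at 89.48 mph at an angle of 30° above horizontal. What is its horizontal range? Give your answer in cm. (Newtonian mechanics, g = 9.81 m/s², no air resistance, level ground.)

v₀ = 89.48 mph × 0.44704 = 40.0011 m/s
R = v₀² × sin(2θ) / g = 40.0011² × sin(2 × 30°) / 9.81 = 1600.09 × 0.866025 / 9.81 = 141.256 m
R = 141.256 m / 0.01 = 14130 cm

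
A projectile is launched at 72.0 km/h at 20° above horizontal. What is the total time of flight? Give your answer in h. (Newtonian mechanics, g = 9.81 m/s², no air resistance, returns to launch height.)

v₀ = 72.0 km/h × 0.2777777777777778 = 20.0 m/s
T = 2 × v₀ × sin(θ) / g = 2 × 20.0 × sin(20°) / 9.81 = 2 × 20.0 × 0.34202 / 9.81 = 1.39458 s
T = 1.39458 s / 3600.0 = 0.0003874 h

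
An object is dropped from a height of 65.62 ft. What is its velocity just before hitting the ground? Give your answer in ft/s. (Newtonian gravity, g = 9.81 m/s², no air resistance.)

h = 65.62 ft × 0.3048 = 20.001 m
v = √(2gh) = √(2 × 9.81 × 20.001) = 19.8096 m/s
v = 19.8096 m/s / 0.3048 = 64.99 ft/s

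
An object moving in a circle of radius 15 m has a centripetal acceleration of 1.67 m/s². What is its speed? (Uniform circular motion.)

v = √(a_c × r) = √(1.67 × 15) = 5.0 m/s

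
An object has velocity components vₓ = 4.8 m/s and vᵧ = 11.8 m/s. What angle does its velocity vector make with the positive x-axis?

θ = arctan(vᵧ/vₓ) = arctan(11.8/4.8) = 67.86°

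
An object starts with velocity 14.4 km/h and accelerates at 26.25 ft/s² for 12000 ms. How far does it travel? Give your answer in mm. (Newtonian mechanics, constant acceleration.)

v₀ = 14.4 km/h × 0.2777777777777778 = 4.0 m/s
a = 26.25 ft/s² × 0.3048 = 8.001 m/s²
t = 12000 ms × 0.001 = 12.0 s
d = v₀ × t + ½ × a × t² = 4.0 × 12.0 + 0.5 × 8.001 × 12.0² = 624.072 m
d = 624.072 m / 0.001 = 624100 mm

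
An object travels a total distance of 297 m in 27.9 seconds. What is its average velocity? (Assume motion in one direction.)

v_avg = Δd / Δt = 297 / 27.9 = 10.65 m/s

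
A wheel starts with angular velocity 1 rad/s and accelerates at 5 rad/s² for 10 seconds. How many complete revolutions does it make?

θ = ω₀t + ½αt² = 1×10 + ½×5×10² = 260.0 rad
Total revolutions = θ/(2π) = 260.0/(2π) = 41.38
Complete revolutions = ⌊41.38⌋ = 41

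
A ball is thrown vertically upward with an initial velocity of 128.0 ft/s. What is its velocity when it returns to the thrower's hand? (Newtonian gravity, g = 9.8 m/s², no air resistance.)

By conservation of energy (no air resistance), the ball returns to the throw height with the same speed as launch, but directed downward.
|v_ground| = v₀ = 128.0 ft/s
v_ground = 128.0 ft/s (downward)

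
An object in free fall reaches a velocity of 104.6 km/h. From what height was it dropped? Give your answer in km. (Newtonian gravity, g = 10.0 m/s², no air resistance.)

v = 104.6 km/h × 0.2777777777777778 = 29.0556 m/s
h = v² / (2g) = 29.0556² / (2 × 10.0) = 42.2114 m
h = 42.2114 m / 1000.0 = 0.04221 km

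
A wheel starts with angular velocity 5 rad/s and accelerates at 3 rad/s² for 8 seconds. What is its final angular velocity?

ω = ω₀ + αt = 5 + 3 × 8 = 29 rad/s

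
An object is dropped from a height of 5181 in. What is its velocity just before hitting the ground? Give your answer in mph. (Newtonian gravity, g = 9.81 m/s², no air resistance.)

h = 5181 in × 0.0254 = 131.597 m
v = √(2gh) = √(2 × 9.81 × 131.597) = 50.8127 m/s
v = 50.8127 m/s / 0.44704 = 113.7 mph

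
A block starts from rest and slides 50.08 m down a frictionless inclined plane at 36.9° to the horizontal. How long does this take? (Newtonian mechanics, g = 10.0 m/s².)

a = g sin(θ) = 10.0 × sin(36.9°) = 6.0042 m/s²
t = √(2d/a) = √(2 × 50.08 / 6.0042) = 4.08 s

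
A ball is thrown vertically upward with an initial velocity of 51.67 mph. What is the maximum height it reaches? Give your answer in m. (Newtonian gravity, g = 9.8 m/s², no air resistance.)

v₀ = 51.67 mph × 0.44704 = 23.0986 m/s
h_max = v₀² / (2g) = 23.0986² / (2 × 9.8) = 533.545 / 19.6 = 27.22 m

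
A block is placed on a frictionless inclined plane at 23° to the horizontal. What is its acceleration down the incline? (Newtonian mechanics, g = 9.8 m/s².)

a = g sin(θ) = 9.8 × sin(23°) = 9.8 × 0.3907 = 3.83 m/s²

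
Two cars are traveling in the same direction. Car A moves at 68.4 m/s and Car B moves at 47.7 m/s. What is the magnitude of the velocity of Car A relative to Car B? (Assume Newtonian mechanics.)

v_rel = |v_A - v_B| = |68.4 - 47.7| = 20.7 m/s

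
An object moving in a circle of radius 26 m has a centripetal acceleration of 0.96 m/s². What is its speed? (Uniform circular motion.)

v = √(a_c × r) = √(0.96 × 26) = 5.0 m/s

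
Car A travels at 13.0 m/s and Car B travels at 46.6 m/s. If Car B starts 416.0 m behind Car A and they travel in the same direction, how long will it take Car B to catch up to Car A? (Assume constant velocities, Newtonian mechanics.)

Relative speed: v_rel = 46.6 - 13.0 = 33.6 m/s
Time to catch: t = d₀/v_rel = 416.0/33.6 = 12.38 s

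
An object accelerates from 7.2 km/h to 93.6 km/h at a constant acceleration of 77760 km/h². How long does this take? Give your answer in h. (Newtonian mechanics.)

v₀ = 7.2 km/h × 0.2777777777777778 = 2.0 m/s
v = 93.6 km/h × 0.2777777777777778 = 26.0 m/s
a = 77760 km/h² × 7.716049382716049e-05 = 6.0 m/s²
t = (v - v₀) / a = (26.0 - 2.0) / 6.0 = 4.0 s
t = 4.0 s / 3600.0 = 0.001111 h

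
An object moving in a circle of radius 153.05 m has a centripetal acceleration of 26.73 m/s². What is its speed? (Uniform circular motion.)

v = √(a_c × r) = √(26.73 × 153.05) = 63.96 m/s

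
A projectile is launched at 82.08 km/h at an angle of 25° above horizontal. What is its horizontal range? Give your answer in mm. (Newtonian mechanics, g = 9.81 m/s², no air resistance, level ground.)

v₀ = 82.08 km/h × 0.2777777777777778 = 22.8 m/s
R = v₀² × sin(2θ) / g = 22.8² × sin(2 × 25°) / 9.81 = 519.84 × 0.766044 / 9.81 = 40.5933 m
R = 40.5933 m / 0.001 = 40590 mm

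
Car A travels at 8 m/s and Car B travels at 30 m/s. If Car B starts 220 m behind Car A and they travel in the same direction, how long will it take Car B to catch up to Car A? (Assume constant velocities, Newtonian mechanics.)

Relative speed: v_rel = 30 - 8 = 22 m/s
Time to catch: t = d₀/v_rel = 220/22 = 10.0 s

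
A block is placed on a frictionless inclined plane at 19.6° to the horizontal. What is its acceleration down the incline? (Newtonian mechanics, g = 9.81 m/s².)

a = g sin(θ) = 9.81 × sin(19.6°) = 9.81 × 0.3355 = 3.29 m/s²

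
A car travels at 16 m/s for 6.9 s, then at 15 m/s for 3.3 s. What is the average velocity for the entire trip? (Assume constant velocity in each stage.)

d₁ = v₁t₁ = 16 × 6.9 = 110.4 m
d₂ = v₂t₂ = 15 × 3.3 = 49.5 m
d_total = 159.9 m, t_total = 10.2 s
v_avg = d_total/t_total = 159.9/10.2 = 15.68 m/s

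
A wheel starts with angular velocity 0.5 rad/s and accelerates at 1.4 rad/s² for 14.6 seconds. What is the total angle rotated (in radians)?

θ = ω₀t + ½αt² = 0.5×14.6 + ½×1.4×14.6² = 156.51 rad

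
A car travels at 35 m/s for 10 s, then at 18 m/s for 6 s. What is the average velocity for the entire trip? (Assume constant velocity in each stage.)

d₁ = v₁t₁ = 35 × 10 = 350 m
d₂ = v₂t₂ = 18 × 6 = 108 m
d_total = 458 m, t_total = 16 s
v_avg = d_total/t_total = 458/16 = 28.62 m/s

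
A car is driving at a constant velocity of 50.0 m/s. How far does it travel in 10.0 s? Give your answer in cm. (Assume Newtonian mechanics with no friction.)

d = v × t = 50.0 × 10.0 = 500.0 m
d = 500.0 m / 0.01 = 50000 cm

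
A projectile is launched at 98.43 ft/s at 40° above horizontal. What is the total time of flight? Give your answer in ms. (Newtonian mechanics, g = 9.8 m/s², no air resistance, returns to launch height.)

v₀ = 98.43 ft/s × 0.3048 = 30.0015 m/s
T = 2 × v₀ × sin(θ) / g = 2 × 30.0015 × sin(40°) / 9.8 = 2 × 30.0015 × 0.642788 / 9.8 = 3.93563 s
T = 3.93563 s / 0.001 = 3936 ms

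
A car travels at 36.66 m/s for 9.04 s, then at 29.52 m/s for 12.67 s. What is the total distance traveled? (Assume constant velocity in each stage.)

d₁ = v₁t₁ = 36.66 × 9.04 = 331.4064 m
d₂ = v₂t₂ = 29.52 × 12.67 = 374.0184 m
d_total = 331.4064 + 374.0184 = 705.42 m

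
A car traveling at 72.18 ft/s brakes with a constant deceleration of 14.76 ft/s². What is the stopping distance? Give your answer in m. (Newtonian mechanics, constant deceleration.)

v₀ = 72.18 ft/s × 0.3048 = 22.0005 m/s
a = 14.76 ft/s² × 0.3048 = 4.49885 m/s²
d = v₀² / (2a) = 22.0005² / (2 × 4.49885) = 484.022 / 8.9977 = 53.79 m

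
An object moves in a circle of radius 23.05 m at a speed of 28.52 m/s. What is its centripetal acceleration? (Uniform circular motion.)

a_c = v²/r = 28.52²/23.05 = 813.3904/23.05 = 35.29 m/s²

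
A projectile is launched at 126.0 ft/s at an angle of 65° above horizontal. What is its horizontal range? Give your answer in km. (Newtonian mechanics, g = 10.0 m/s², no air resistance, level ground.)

v₀ = 126.0 ft/s × 0.3048 = 38.4048 m/s
R = v₀² × sin(2θ) / g = 38.4048² × sin(2 × 65°) / 10.0 = 1474.93 × 0.766044 / 10.0 = 112.986 m
R = 112.986 m / 1000.0 = 0.113 km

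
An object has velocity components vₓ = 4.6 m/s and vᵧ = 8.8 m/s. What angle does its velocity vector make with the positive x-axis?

θ = arctan(vᵧ/vₓ) = arctan(8.8/4.6) = 62.4°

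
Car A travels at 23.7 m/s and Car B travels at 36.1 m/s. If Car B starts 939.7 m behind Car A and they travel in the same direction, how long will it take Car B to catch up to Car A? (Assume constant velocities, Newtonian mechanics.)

Relative speed: v_rel = 36.1 - 23.7 = 12.4 m/s
Time to catch: t = d₀/v_rel = 939.7/12.4 = 75.78 s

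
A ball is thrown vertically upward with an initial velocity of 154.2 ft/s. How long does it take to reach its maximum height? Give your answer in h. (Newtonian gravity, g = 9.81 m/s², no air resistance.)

v₀ = 154.2 ft/s × 0.3048 = 47.0002 m/s
t_up = v₀ / g = 47.0002 / 9.81 = 4.79105 s
t_up = 4.79105 s / 3600.0 = 0.001331 h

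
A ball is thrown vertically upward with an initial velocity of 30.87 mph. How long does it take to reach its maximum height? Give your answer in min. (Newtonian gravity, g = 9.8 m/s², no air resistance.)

v₀ = 30.87 mph × 0.44704 = 13.8001 m/s
t_up = v₀ / g = 13.8001 / 9.8 = 1.40817 s
t_up = 1.40817 s / 60.0 = 0.02347 min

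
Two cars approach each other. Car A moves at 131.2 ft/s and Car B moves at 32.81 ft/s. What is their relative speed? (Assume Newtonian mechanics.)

v_rel = v_A + v_B = 131.2 + 32.81 = 164.01 ft/s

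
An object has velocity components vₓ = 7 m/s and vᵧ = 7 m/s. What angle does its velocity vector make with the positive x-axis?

θ = arctan(vᵧ/vₓ) = arctan(7/7) = 45.0°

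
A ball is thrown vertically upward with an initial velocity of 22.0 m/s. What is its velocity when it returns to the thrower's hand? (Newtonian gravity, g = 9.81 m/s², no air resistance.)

By conservation of energy (no air resistance), the ball returns to the throw height with the same speed as launch, but directed downward.
|v_ground| = v₀ = 22.0 m/s
v_ground = 22.0 m/s (downward)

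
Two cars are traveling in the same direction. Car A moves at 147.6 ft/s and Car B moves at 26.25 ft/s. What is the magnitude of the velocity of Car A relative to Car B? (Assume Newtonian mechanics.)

v_rel = |v_A - v_B| = |147.6 - 26.25| = 121.35 ft/s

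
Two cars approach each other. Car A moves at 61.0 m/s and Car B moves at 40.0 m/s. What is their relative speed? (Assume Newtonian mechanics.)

v_rel = v_A + v_B = 61.0 + 40.0 = 101.0 m/s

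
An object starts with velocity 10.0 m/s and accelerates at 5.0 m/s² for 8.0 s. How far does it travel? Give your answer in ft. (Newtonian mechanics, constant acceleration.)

d = v₀ × t + ½ × a × t² = 10.0 × 8.0 + 0.5 × 5.0 × 8.0² = 240.0 m
d = 240.0 m / 0.3048 = 787.4 ft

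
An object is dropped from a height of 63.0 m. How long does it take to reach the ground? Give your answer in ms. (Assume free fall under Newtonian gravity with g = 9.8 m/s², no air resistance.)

t = √(2h/g) = √(2 × 63.0 / 9.8) = 3.58569 s
t = 3.58569 s / 0.001 = 3586 ms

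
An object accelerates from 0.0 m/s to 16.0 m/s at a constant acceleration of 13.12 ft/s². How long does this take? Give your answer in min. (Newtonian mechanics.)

a = 13.12 ft/s² × 0.3048 = 3.99898 m/s²
t = (v - v₀) / a = (16.0 - 0.0) / 3.99898 = 4.00102 s
t = 4.00102 s / 60.0 = 0.06668 min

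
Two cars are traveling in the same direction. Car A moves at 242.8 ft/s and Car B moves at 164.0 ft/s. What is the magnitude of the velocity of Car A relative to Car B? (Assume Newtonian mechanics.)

v_rel = |v_A - v_B| = |242.8 - 164.0| = 78.8 ft/s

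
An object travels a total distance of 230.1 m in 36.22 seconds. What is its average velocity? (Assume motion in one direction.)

v_avg = Δd / Δt = 230.1 / 36.22 = 6.35 m/s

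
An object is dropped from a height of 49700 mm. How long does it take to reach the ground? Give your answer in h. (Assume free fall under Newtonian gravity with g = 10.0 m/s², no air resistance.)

h = 49700 mm × 0.001 = 49.7 m
t = √(2h/g) = √(2 × 49.7 / 10.0) = 3.15278 s
t = 3.15278 s / 3600.0 = 0.0008758 h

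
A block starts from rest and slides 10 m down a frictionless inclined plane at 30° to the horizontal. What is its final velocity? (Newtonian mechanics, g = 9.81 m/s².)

a = g sin(θ) = 9.81 × sin(30°) = 4.905 m/s²
v = √(2ad) = √(2 × 4.905 × 10) = 9.9 m/s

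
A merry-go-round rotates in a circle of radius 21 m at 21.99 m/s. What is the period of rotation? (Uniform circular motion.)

T = 2πr/v = 2π×21/21.99 = 6.0 s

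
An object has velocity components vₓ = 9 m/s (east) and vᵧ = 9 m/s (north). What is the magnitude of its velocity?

|v| = √(vₓ² + vᵧ²) = √(9² + 9²) = √(162) = 12.73 m/s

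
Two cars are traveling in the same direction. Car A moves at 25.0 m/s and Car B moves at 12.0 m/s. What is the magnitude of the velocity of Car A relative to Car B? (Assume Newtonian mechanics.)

v_rel = |v_A - v_B| = |25.0 - 12.0| = 13.0 m/s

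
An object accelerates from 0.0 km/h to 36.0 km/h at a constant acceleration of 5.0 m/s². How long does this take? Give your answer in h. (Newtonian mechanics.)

v₀ = 0.0 km/h × 0.2777777777777778 = 0.0 m/s
v = 36.0 km/h × 0.2777777777777778 = 10.0 m/s
t = (v - v₀) / a = (10.0 - 0.0) / 5.0 = 2.0 s
t = 2.0 s / 3600.0 = 0.0005556 h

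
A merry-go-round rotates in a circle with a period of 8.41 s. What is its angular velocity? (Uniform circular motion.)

ω = 2π/T = 2π/8.41 = 0.7471 rad/s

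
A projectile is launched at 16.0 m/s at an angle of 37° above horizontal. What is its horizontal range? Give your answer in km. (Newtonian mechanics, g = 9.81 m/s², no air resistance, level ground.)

R = v₀² × sin(2θ) / g = 16.0² × sin(2 × 37°) / 9.81 = 256.0 × 0.961262 / 9.81 = 25.0849 m
R = 25.0849 m / 1000.0 = 0.02508 km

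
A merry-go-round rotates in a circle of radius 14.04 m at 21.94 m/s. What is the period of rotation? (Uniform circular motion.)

T = 2πr/v = 2π×14.04/21.94 = 4.02 s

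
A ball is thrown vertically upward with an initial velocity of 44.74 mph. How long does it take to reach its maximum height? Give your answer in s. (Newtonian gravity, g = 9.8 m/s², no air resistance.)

v₀ = 44.74 mph × 0.44704 = 20.0006 m/s
t_up = v₀ / g = 20.0006 / 9.8 = 2.041 s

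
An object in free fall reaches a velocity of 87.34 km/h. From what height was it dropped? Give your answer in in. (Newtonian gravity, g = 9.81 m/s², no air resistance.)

v = 87.34 km/h × 0.2777777777777778 = 24.2611 m/s
h = v² / (2g) = 24.2611² / (2 × 9.81) = 30.0 m
h = 30.0 m / 0.0254 = 1181 in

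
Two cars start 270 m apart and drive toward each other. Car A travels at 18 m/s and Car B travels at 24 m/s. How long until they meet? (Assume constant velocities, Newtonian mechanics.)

Combined speed: v_combined = 18 + 24 = 42 m/s
Time to meet: t = d/v_combined = 270/42 = 6.43 s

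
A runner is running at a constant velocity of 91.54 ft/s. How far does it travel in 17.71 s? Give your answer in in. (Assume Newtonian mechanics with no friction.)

v = 91.54 ft/s × 0.3048 = 27.9014 m/s
d = v × t = 27.9014 × 17.71 = 494.134 m
d = 494.134 m / 0.0254 = 19450 in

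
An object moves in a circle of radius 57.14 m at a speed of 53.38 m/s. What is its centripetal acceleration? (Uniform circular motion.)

a_c = v²/r = 53.38²/57.14 = 2849.4244/57.14 = 49.87 m/s²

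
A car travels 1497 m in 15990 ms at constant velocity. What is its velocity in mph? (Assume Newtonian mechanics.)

t = 15990 ms × 0.001 = 15.99 s
v = d / t = 1497 / 15.99 = 93.621 m/s
v = 93.621 m/s / 0.44704 = 209.4 mph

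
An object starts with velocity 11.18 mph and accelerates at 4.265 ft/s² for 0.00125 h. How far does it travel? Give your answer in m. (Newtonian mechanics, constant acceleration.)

v₀ = 11.18 mph × 0.44704 = 4.99791 m/s
a = 4.265 ft/s² × 0.3048 = 1.29997 m/s²
t = 0.00125 h × 3600.0 = 4.5 s
d = v₀ × t + ½ × a × t² = 4.99791 × 4.5 + 0.5 × 1.29997 × 4.5² = 35.65 m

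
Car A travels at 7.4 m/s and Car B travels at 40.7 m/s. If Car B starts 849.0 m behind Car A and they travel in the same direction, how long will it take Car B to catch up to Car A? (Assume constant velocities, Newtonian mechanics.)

Relative speed: v_rel = 40.7 - 7.4 = 33.3 m/s
Time to catch: t = d₀/v_rel = 849.0/33.3 = 25.5 s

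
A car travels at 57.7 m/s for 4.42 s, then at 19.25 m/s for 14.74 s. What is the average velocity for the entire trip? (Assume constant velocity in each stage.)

d₁ = v₁t₁ = 57.7 × 4.42 = 255.034 m
d₂ = v₂t₂ = 19.25 × 14.74 = 283.745 m
d_total = 538.779 m, t_total = 19.16 s
v_avg = d_total/t_total = 538.779/19.16 = 28.12 m/s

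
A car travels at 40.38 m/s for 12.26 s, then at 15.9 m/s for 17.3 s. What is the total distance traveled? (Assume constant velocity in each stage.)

d₁ = v₁t₁ = 40.38 × 12.26 = 495.0588 m
d₂ = v₂t₂ = 15.9 × 17.3 = 275.07 m
d_total = 495.0588 + 275.07 = 770.13 m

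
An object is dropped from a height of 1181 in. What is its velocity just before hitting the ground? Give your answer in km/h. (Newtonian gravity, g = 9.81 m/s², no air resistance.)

h = 1181 in × 0.0254 = 29.9974 m
v = √(2gh) = √(2 × 9.81 × 29.9974) = 24.26 m/s
v = 24.26 m/s / 0.2777777777777778 = 87.34 km/h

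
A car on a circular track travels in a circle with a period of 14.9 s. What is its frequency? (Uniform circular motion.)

f = 1/T = 1/14.9 = 0.0671 Hz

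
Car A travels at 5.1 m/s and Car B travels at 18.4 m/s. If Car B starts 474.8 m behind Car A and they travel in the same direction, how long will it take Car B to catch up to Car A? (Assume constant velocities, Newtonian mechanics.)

Relative speed: v_rel = 18.4 - 5.1 = 13.3 m/s
Time to catch: t = d₀/v_rel = 474.8/13.3 = 35.7 s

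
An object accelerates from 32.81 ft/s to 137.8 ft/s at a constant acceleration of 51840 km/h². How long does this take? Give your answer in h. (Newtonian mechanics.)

v₀ = 32.81 ft/s × 0.3048 = 10.0005 m/s
v = 137.8 ft/s × 0.3048 = 42.0014 m/s
a = 51840 km/h² × 7.716049382716049e-05 = 4.0 m/s²
t = (v - v₀) / a = (42.0014 - 10.0005) / 4.0 = 8.00022 s
t = 8.00022 s / 3600.0 = 0.002222 h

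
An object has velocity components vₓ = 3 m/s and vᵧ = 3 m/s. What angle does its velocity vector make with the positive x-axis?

θ = arctan(vᵧ/vₓ) = arctan(3/3) = 45.0°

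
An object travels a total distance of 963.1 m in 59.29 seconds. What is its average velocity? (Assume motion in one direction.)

v_avg = Δd / Δt = 963.1 / 59.29 = 16.24 m/s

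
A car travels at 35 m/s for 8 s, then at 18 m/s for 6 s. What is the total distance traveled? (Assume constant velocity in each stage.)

d₁ = v₁t₁ = 35 × 8 = 280 m
d₂ = v₂t₂ = 18 × 6 = 108 m
d_total = 280 + 108 = 388 m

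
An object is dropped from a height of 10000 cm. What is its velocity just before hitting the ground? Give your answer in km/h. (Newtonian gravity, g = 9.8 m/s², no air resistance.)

h = 10000 cm × 0.01 = 100.0 m
v = √(2gh) = √(2 × 9.8 × 100.0) = 44.2719 m/s
v = 44.2719 m/s / 0.2777777777777778 = 159.4 km/h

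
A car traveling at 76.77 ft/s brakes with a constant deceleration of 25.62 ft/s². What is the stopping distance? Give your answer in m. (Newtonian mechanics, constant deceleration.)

v₀ = 76.77 ft/s × 0.3048 = 23.3995 m/s
a = 25.62 ft/s² × 0.3048 = 7.80898 m/s²
d = v₀² / (2a) = 23.3995² / (2 × 7.80898) = 547.537 / 15.618 = 35.06 m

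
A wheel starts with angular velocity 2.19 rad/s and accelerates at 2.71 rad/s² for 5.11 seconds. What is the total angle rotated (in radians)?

θ = ω₀t + ½αt² = 2.19×5.11 + ½×2.71×5.11² = 46.57 rad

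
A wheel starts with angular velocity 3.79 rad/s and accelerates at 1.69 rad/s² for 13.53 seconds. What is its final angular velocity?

ω = ω₀ + αt = 3.79 + 1.69 × 13.53 = 26.66 rad/s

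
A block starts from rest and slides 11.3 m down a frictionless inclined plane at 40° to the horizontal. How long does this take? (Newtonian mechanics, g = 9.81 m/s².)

a = g sin(θ) = 9.81 × sin(40°) = 6.3057 m/s²
t = √(2d/a) = √(2 × 11.3 / 6.3057) = 1.89 s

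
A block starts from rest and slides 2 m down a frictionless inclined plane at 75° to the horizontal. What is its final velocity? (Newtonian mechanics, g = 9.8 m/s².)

a = g sin(θ) = 9.8 × sin(75°) = 9.4661 m/s²
v = √(2ad) = √(2 × 9.4661 × 2) = 6.15 m/s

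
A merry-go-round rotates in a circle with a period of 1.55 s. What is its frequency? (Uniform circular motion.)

f = 1/T = 1/1.55 = 0.6452 Hz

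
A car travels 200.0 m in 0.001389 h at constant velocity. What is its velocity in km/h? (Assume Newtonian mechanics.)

t = 0.001389 h × 3600.0 = 5.0004 s
v = d / t = 200.0 / 5.0004 = 39.9968 m/s
v = 39.9968 m/s / 0.2777777777777778 = 144.0 km/h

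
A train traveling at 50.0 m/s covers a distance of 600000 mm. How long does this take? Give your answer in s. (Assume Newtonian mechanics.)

d = 600000 mm × 0.001 = 600.0 m
t = d / v = 600.0 / 50.0 = 12.0 s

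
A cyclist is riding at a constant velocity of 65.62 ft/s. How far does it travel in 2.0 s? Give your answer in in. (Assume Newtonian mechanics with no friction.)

v = 65.62 ft/s × 0.3048 = 20.001 m/s
d = v × t = 20.001 × 2.0 = 40.002 m
d = 40.002 m / 0.0254 = 1575 in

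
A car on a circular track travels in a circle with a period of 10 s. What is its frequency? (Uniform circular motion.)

f = 1/T = 1/10 = 0.1 Hz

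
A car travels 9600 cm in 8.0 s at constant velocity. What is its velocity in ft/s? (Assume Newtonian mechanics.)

d = 9600 cm × 0.01 = 96.0 m
v = d / t = 96.0 / 8.0 = 12.0 m/s
v = 12.0 m/s / 0.3048 = 39.37 ft/s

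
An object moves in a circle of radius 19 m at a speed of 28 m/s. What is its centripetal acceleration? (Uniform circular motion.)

a_c = v²/r = 28²/19 = 784/19 = 41.26 m/s²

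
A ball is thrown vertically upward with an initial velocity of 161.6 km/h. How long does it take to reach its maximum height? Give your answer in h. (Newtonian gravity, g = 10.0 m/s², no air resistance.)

v₀ = 161.6 km/h × 0.2777777777777778 = 44.8889 m/s
t_up = v₀ / g = 44.8889 / 10.0 = 4.48889 s
t_up = 4.48889 s / 3600.0 = 0.001247 h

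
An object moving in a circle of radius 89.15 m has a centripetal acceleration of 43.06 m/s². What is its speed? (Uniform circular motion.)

v = √(a_c × r) = √(43.06 × 89.15) = 61.96 m/s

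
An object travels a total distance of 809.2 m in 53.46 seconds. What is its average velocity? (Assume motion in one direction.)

v_avg = Δd / Δt = 809.2 / 53.46 = 15.14 m/s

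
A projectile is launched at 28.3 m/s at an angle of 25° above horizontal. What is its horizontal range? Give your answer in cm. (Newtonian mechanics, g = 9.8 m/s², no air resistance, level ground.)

R = v₀² × sin(2θ) / g = 28.3² × sin(2 × 25°) / 9.8 = 800.89 × 0.766044 / 9.8 = 62.6038 m
R = 62.6038 m / 0.01 = 6260 cm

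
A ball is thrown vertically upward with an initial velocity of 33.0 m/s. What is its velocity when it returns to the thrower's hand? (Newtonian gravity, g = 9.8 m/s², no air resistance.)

By conservation of energy (no air resistance), the ball returns to the throw height with the same speed as launch, but directed downward.
|v_ground| = v₀ = 33.0 m/s
v_ground = 33.0 m/s (downward)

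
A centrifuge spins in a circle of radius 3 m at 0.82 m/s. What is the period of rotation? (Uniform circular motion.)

T = 2πr/v = 2π×3/0.82 = 22.99 s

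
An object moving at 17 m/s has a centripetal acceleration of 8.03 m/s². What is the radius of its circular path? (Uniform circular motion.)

r = v²/a_c = 17²/8.03 = 35.99 m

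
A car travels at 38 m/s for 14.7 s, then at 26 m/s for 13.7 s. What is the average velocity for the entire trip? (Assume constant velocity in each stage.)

d₁ = v₁t₁ = 38 × 14.7 = 558.6 m
d₂ = v₂t₂ = 26 × 13.7 = 356.2 m
d_total = 914.8 m, t_total = 28.4 s
v_avg = d_total/t_total = 914.8/28.4 = 32.21 m/s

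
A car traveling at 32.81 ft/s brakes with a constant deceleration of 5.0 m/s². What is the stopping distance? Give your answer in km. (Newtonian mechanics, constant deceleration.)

v₀ = 32.81 ft/s × 0.3048 = 10.0005 m/s
d = v₀² / (2a) = 10.0005² / (2 × 5.0) = 100.01 / 10.0 = 10.001 m
d = 10.001 m / 1000.0 = 0.01 km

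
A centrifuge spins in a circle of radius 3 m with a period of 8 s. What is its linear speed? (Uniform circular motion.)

v = 2πr/T = 2π×3/8 = 2.36 m/s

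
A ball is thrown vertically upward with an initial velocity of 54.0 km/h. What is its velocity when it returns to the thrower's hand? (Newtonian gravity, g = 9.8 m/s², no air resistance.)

By conservation of energy (no air resistance), the ball returns to the throw height with the same speed as launch, but directed downward.
|v_ground| = v₀ = 54.0 km/h
v_ground = 54.0 km/h (downward)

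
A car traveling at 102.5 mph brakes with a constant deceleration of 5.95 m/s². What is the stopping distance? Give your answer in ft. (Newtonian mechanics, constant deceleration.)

v₀ = 102.5 mph × 0.44704 = 45.8216 m/s
d = v₀² / (2a) = 45.8216² / (2 × 5.95) = 2099.62 / 11.9 = 176.439 m
d = 176.439 m / 0.3048 = 578.9 ft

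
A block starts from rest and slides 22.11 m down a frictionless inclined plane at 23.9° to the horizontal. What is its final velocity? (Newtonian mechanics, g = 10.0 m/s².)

a = g sin(θ) = 10.0 × sin(23.9°) = 4.0514 m/s²
v = √(2ad) = √(2 × 4.0514 × 22.11) = 13.38 m/s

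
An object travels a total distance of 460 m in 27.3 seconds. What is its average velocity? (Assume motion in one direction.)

v_avg = Δd / Δt = 460 / 27.3 = 16.85 m/s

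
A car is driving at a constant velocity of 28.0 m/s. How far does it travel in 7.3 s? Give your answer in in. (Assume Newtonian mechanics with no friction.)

d = v × t = 28.0 × 7.3 = 204.4 m
d = 204.4 m / 0.0254 = 8047 in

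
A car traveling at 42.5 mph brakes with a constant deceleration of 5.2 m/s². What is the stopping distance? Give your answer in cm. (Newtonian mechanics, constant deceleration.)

v₀ = 42.5 mph × 0.44704 = 18.9992 m/s
d = v₀² / (2a) = 18.9992² / (2 × 5.2) = 360.97 / 10.4 = 34.7087 m
d = 34.7087 m / 0.01 = 3471 cm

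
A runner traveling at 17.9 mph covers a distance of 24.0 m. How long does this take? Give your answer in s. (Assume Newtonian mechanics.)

v = 17.9 mph × 0.44704 = 8.00202 m/s
t = d / v = 24.0 / 8.00202 = 2.999 s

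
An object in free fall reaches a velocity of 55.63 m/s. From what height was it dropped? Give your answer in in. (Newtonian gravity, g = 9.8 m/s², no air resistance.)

h = v² / (2g) = 55.63² / (2 × 9.8) = 157.893 m
h = 157.893 m / 0.0254 = 6216 in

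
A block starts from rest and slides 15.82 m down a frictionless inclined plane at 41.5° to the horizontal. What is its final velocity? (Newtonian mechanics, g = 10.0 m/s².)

a = g sin(θ) = 10.0 × sin(41.5°) = 6.6262 m/s²
v = √(2ad) = √(2 × 6.6262 × 15.82) = 14.48 m/s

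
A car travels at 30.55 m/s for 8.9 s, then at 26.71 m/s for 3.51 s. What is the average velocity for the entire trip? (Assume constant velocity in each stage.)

d₁ = v₁t₁ = 30.55 × 8.9 = 271.895 m
d₂ = v₂t₂ = 26.71 × 3.51 = 93.7521 m
d_total = 365.6471 m, t_total = 12.41 s
v_avg = d_total/t_total = 365.6471/12.41 = 29.46 m/s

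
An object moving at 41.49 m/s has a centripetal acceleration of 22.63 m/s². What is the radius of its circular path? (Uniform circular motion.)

r = v²/a_c = 41.49²/22.63 = 76.07 m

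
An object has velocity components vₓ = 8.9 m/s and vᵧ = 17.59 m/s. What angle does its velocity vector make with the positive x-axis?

θ = arctan(vᵧ/vₓ) = arctan(17.59/8.9) = 63.16°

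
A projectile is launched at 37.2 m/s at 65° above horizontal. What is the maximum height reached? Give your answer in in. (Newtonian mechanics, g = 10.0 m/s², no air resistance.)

H = v₀² × sin²(θ) / (2g) = 37.2² × sin(65°)² / (2 × 10.0) = 1383.84 × 0.821394 / 20.0 = 56.8339 m
H = 56.8339 m / 0.0254 = 2238 in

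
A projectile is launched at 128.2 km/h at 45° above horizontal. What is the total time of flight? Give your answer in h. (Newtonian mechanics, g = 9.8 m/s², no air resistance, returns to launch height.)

v₀ = 128.2 km/h × 0.2777777777777778 = 35.6111 m/s
T = 2 × v₀ × sin(θ) / g = 2 × 35.6111 × sin(45°) / 9.8 = 2 × 35.6111 × 0.707107 / 9.8 = 5.13895 s
T = 5.13895 s / 3600.0 = 0.001427 h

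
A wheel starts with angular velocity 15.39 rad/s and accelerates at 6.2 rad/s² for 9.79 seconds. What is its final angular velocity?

ω = ω₀ + αt = 15.39 + 6.2 × 9.79 = 76.09 rad/s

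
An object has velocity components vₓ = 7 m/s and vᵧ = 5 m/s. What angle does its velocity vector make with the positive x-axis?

θ = arctan(vᵧ/vₓ) = arctan(5/7) = 35.54°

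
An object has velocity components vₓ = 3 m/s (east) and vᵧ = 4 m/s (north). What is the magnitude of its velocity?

|v| = √(vₓ² + vᵧ²) = √(3² + 4²) = √(25) = 5.0 m/s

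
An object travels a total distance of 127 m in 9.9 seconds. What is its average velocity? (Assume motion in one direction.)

v_avg = Δd / Δt = 127 / 9.9 = 12.83 m/s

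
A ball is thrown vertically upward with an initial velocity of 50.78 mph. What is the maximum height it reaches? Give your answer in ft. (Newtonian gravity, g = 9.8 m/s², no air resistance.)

v₀ = 50.78 mph × 0.44704 = 22.7007 m/s
h_max = v₀² / (2g) = 22.7007² / (2 × 9.8) = 515.322 / 19.6 = 26.2919 m
h_max = 26.2919 m / 0.3048 = 86.26 ft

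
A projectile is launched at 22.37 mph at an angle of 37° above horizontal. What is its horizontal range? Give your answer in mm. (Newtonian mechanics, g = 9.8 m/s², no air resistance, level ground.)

v₀ = 22.37 mph × 0.44704 = 10.0003 m/s
R = v₀² × sin(2θ) / g = 10.0003² × sin(2 × 37°) / 9.8 = 100.006 × 0.961262 / 9.8 = 9.80938 m
R = 9.80938 m / 0.001 = 9809 mm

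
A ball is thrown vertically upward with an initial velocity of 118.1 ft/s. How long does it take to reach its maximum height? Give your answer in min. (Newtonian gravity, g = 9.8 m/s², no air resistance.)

v₀ = 118.1 ft/s × 0.3048 = 35.9969 m/s
t_up = v₀ / g = 35.9969 / 9.8 = 3.67315 s
t_up = 3.67315 s / 60.0 = 0.06122 min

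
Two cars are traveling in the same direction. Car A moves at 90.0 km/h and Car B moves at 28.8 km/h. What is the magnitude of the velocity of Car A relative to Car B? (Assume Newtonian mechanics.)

v_rel = |v_A - v_B| = |90.0 - 28.8| = 61.2 km/h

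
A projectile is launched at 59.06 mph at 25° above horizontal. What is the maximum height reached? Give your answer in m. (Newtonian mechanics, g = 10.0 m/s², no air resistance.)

v₀ = 59.06 mph × 0.44704 = 26.4022 m/s
H = v₀² × sin²(θ) / (2g) = 26.4022² × sin(25°)² / (2 × 10.0) = 697.076 × 0.178606 / 20.0 = 6.225 m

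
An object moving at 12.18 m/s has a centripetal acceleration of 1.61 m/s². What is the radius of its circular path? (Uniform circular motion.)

r = v²/a_c = 12.18²/1.61 = 92.14 m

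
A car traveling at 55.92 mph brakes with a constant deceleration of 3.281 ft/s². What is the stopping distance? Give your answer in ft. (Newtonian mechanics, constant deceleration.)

v₀ = 55.92 mph × 0.44704 = 24.9985 m/s
a = 3.281 ft/s² × 0.3048 = 1.00005 m/s²
d = v₀² / (2a) = 24.9985² / (2 × 1.00005) = 624.925 / 2.0001 = 312.447 m
d = 312.447 m / 0.3048 = 1025 ft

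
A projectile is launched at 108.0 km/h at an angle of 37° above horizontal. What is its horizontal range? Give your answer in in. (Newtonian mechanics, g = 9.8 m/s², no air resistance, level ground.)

v₀ = 108.0 km/h × 0.2777777777777778 = 30.0 m/s
R = v₀² × sin(2θ) / g = 30.0² × sin(2 × 37°) / 9.8 = 900.0 × 0.961262 / 9.8 = 88.2792 m
R = 88.2792 m / 0.0254 = 3476 in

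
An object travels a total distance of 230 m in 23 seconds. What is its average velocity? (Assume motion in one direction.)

v_avg = Δd / Δt = 230 / 23 = 10.0 m/s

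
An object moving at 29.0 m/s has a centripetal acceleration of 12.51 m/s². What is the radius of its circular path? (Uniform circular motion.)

r = v²/a_c = 29.0²/12.51 = 67.23 m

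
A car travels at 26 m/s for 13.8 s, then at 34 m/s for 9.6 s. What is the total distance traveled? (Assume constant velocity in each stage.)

d₁ = v₁t₁ = 26 × 13.8 = 358.8 m
d₂ = v₂t₂ = 34 × 9.6 = 326.4 m
d_total = 358.8 + 326.4 = 685.2 m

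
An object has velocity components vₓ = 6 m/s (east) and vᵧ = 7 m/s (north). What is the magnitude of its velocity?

|v| = √(vₓ² + vᵧ²) = √(6² + 7²) = √(85) = 9.22 m/s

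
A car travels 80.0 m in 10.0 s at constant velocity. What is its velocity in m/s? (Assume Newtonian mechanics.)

v = d / t = 80.0 / 10.0 = 8.0 m/s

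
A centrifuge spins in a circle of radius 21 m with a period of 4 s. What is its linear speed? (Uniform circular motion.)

v = 2πr/T = 2π×21/4 = 32.99 m/s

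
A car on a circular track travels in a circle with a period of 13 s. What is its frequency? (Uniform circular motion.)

f = 1/T = 1/13 = 0.0769 Hz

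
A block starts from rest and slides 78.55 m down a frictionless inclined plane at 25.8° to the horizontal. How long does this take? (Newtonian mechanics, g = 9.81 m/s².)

a = g sin(θ) = 9.81 × sin(25.8°) = 4.2696 m/s²
t = √(2d/a) = √(2 × 78.55 / 4.2696) = 6.07 s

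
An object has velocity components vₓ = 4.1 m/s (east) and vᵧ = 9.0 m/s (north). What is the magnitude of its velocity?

|v| = √(vₓ² + vᵧ²) = √(4.1² + 9.0²) = √(97.81) = 9.89 m/s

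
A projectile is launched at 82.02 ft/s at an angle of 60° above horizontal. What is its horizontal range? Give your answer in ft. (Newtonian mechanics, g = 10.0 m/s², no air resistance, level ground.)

v₀ = 82.02 ft/s × 0.3048 = 24.9997 m/s
R = v₀² × sin(2θ) / g = 24.9997² × sin(2 × 60°) / 10.0 = 624.985 × 0.866025 / 10.0 = 54.1253 m
R = 54.1253 m / 0.3048 = 177.6 ft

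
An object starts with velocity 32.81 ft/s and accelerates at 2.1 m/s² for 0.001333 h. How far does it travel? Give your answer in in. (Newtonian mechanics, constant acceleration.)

v₀ = 32.81 ft/s × 0.3048 = 10.0005 m/s
t = 0.001333 h × 3600.0 = 4.7988 s
d = v₀ × t + ½ × a × t² = 10.0005 × 4.7988 + 0.5 × 2.1 × 4.7988² = 72.1703 m
d = 72.1703 m / 0.0254 = 2841 in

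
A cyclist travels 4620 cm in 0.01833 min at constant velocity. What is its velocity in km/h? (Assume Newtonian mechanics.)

d = 4620 cm × 0.01 = 46.2 m
t = 0.01833 min × 60.0 = 1.0998 s
v = d / t = 46.2 / 1.0998 = 42.0076 m/s
v = 42.0076 m/s / 0.2777777777777778 = 151.2 km/h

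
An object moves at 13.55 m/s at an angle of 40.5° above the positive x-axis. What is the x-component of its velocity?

vₓ = v cos(θ) = 13.55 × cos(40.5°) = 10.3 m/s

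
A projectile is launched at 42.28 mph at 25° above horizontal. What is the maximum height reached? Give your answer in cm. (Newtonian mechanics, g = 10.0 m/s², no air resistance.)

v₀ = 42.28 mph × 0.44704 = 18.9009 m/s
H = v₀² × sin²(θ) / (2g) = 18.9009² × sin(25°)² / (2 × 10.0) = 357.244 × 0.178606 / 20.0 = 3.1903 m
H = 3.1903 m / 0.01 = 319.0 cm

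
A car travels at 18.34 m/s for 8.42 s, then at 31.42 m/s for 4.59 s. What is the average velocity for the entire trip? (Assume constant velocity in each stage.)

d₁ = v₁t₁ = 18.34 × 8.42 = 154.4228 m
d₂ = v₂t₂ = 31.42 × 4.59 = 144.2178 m
d_total = 298.6406 m, t_total = 13.01 s
v_avg = d_total/t_total = 298.6406/13.01 = 22.95 m/s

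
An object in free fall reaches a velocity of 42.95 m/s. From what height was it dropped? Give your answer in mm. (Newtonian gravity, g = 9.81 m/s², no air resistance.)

h = v² / (2g) = 42.95² / (2 × 9.81) = 94.0215 m
h = 94.0215 m / 0.001 = 94020 mm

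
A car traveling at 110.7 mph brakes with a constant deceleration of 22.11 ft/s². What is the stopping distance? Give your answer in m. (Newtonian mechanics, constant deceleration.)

v₀ = 110.7 mph × 0.44704 = 49.4873 m/s
a = 22.11 ft/s² × 0.3048 = 6.73913 m/s²
d = v₀² / (2a) = 49.4873² / (2 × 6.73913) = 2448.99 / 13.4783 = 181.7 m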